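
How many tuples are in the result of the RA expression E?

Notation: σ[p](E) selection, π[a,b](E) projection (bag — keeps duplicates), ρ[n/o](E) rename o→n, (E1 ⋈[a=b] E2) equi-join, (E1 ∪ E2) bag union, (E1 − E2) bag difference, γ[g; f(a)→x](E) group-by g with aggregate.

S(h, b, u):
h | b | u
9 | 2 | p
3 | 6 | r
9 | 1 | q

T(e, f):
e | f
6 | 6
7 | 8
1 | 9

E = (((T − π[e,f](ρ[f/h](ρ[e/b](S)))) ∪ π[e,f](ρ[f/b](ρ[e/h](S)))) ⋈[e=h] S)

Row counts bottom-up:
  T → 3
  S → 3
  ρ[e/b](S) → 3
  ρ[f/h](ρ[e/b](S)) → 3
  π[e,f](ρ[f/h](ρ[e/b](S))) → 3
  (T − π[e,f](ρ[f/h](ρ[e/b](S)))) → 2
  S → 3
  ρ[e/h](S) → 3
  ρ[f/b](ρ[e/h](S)) → 3
  π[e,f](ρ[f/b](ρ[e/h](S))) → 3
  ((T − π[e,f](ρ[f/h](ρ[e/b](S)))) ∪ π[e,f](ρ[f/b](ρ[e/h](S)))) → 5
  S → 3
  (((T − π[e,f](ρ[f/h](ρ[e/b](S)))) ∪ π[e,f](ρ[f/b](ρ[e/h](S)))) ⋈[e=h] S) → 5

|E| = 5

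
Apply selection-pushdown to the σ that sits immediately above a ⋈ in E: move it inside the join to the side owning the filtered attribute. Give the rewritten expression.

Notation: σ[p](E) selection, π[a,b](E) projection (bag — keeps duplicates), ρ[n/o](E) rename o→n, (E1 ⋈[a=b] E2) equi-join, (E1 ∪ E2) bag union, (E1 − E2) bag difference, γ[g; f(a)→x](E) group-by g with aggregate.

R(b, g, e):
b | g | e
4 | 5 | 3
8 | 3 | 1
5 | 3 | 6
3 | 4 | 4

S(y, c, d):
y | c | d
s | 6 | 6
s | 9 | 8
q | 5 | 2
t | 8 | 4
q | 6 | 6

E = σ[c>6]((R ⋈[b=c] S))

σ filters on c, owned by the right side.
E' = (R ⋈[b=c] σ[c>6](S))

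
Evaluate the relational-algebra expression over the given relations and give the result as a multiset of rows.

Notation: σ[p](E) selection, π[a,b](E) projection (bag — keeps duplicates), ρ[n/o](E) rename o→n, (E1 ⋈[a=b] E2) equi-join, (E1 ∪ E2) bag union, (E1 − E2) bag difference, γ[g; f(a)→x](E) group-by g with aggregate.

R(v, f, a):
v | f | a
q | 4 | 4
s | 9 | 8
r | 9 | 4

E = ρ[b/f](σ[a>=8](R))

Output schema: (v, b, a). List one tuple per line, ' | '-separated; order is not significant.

Stepwise |·|:
  R → 3
  σ[a>=8](R) → 1
  ρ[b/f](σ[a>=8](R)) → 1

== RESULT ==
v | b | a
s | 9 | 8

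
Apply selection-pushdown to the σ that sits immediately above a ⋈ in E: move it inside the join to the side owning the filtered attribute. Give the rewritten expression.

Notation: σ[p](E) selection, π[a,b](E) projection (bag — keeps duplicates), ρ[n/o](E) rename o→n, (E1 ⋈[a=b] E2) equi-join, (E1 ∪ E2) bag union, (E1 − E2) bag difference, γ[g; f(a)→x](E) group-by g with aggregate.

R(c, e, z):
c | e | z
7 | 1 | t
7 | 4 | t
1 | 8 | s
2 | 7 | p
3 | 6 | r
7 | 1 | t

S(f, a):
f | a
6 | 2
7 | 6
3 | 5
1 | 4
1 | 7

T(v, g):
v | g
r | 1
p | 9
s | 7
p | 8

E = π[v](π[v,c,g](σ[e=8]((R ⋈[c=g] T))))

σ filters on e, owned by the left side.
E' = π[v](π[v,c,g]((σ[e=8](R) ⋈[c=g] T)))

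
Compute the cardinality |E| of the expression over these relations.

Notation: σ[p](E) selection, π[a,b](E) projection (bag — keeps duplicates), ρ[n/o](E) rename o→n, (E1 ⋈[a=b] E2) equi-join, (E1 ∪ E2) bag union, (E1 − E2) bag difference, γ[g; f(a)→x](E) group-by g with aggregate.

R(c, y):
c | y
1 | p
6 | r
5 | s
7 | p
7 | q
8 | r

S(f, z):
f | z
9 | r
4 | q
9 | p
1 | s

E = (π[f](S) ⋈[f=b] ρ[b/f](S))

Stepwise |·|:
  S → 4
  π[f](S) → 4
  S → 4
  ρ[b/f](S) → 4
  (π[f](S) ⋈[f=b] ρ[b/f](S)) → 6

|E| = 6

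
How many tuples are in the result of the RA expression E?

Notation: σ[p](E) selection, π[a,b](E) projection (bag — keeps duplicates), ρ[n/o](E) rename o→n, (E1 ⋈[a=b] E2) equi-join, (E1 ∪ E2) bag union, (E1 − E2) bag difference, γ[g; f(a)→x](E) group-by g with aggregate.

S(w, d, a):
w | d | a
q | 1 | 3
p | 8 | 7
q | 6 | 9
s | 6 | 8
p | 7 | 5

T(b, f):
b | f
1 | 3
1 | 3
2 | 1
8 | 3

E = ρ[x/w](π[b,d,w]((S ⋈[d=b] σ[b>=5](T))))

Subexpression sizes:
  S → 5
  T → 4
  σ[b>=5](T) → 1
  (S ⋈[d=b] σ[b>=5](T)) → 1
  π[b,d,w]((S ⋈[d=b] σ[b>=5](T))) → 1
  ρ[x/w](π[b,d,w]((S ⋈[d=b] σ[b>=5](T)))) → 1

|E| = 1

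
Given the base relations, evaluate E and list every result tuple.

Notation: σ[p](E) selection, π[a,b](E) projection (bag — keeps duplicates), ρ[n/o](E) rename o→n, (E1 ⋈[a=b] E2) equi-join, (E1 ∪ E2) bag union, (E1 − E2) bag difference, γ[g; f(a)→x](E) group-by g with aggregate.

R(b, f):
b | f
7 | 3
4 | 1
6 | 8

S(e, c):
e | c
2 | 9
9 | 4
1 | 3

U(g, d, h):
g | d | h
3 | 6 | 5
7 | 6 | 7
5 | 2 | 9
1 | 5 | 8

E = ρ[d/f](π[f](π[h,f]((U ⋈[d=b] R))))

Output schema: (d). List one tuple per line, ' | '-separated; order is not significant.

Per-node cardinality:
  U → 4
  R → 3
  (U ⋈[d=b] R) → 2
  π[h,f]((U ⋈[d=b] R)) → 2
  π[f](π[h,f]((U ⋈[d=b] R))) → 2
  ρ[d/f](π[f](π[h,f]((U ⋈[d=b] R)))) → 2

== RESULT ==
d
8
8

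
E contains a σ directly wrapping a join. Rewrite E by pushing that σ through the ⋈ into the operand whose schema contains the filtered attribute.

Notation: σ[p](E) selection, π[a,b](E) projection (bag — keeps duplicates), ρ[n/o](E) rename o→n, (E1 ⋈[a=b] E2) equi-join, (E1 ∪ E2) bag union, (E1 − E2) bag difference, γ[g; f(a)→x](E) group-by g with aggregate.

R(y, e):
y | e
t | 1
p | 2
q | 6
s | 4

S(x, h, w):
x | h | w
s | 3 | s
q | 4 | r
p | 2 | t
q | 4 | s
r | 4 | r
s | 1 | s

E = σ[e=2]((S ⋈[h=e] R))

σ filters on e, owned by the right side.
E' = (S ⋈[h=e] σ[e=2](R))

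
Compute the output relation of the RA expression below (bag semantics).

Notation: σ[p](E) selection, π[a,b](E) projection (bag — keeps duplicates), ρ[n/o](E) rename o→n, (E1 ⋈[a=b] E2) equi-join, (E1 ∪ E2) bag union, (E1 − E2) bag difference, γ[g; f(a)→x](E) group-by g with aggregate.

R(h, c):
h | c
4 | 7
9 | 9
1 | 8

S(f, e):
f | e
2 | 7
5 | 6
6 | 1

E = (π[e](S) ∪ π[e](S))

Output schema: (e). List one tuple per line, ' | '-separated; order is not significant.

Stepwise |·|:
  S → 3
  π[e](S) → 3
  S → 3
  π[e](S) → 3
  (π[e](S) ∪ π[e](S)) → 6

== RESULT ==
e
1
1
6
6
7
7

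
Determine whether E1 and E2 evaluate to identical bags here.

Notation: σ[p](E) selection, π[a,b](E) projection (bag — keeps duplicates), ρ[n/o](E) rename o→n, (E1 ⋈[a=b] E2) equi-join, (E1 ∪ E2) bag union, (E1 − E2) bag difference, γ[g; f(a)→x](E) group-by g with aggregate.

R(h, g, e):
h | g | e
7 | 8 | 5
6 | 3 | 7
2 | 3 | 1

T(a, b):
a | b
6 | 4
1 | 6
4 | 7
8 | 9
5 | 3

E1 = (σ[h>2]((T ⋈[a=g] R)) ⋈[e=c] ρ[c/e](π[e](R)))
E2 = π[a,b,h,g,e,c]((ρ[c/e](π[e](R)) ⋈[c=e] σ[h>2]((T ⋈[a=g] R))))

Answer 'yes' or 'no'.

E1 per-node cardinality:
  T → 5
  R → 3
  (T ⋈[a=g] R) → 1
  σ[h>2]((T ⋈[a=g] R)) → 1
  R → 3
  π[e](R) → 3
  ρ[c/e](π[e](R)) → 3
  (σ[h>2]((T ⋈[a=g] R)) ⋈[e=c] ρ[c/e](π[e](R))) → 1
E2 per-node cardinality:
  R → 3
  π[e](R) → 3
  ρ[c/e](π[e](R)) → 3
  T → 5
  R → 3
  (T ⋈[a=g] R) → 1
  σ[h>2]((T ⋈[a=g] R)) → 1
  (ρ[c/e](π[e](R)) ⋈[c=e] σ[h>2]((T ⋈[a=g] R))) → 1
  π[a,b,h,g,e,c]((ρ[c/e](π[e](R)) ⋈[c=e] σ[h>2]((T ⋈[a=g] R)))) → 1

E1 and E2 produce the same multiset:
a | b | h | g | e | c
8 | 9 | 7 | 8 | 5 | 5

yes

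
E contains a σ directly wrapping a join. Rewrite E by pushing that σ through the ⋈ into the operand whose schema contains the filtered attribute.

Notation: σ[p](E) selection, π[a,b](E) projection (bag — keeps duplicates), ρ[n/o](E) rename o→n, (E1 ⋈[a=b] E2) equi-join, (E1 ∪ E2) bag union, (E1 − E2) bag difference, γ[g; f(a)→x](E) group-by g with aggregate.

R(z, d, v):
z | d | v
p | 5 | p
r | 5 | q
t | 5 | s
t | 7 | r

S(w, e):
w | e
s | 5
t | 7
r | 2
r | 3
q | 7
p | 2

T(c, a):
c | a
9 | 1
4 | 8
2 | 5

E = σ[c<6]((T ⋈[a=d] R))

σ filters on c, owned by the left side.
E' = (σ[c<6](T) ⋈[a=d] R)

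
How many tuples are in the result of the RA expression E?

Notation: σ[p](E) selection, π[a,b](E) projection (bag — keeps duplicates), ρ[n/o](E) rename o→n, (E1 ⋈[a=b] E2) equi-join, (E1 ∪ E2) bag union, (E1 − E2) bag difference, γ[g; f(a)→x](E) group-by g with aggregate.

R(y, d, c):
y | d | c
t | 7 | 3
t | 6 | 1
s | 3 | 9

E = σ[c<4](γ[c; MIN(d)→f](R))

Per-node cardinality:
  R → 3
  γ[c; MIN(d)→f](R) → 3
  σ[c<4](γ[c; MIN(d)→f](R)) → 2

|E| = 2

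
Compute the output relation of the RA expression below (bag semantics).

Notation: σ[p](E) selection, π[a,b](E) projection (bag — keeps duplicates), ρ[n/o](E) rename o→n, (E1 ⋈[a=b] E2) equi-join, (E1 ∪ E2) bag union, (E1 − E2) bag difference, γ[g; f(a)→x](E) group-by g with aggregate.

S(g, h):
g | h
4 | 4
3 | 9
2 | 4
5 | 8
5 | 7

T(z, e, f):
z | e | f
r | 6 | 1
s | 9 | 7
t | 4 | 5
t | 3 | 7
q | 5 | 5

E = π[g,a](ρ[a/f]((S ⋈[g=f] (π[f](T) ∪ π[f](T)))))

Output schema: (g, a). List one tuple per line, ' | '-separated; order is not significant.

Subexpression sizes:
  S → 5
  T → 5
  π[f](T) → 5
  T → 5
  π[f](T) → 5
  (π[f](T) ∪ π[f](T)) → 10
  (S ⋈[g=f] (π[f](T) ∪ π[f](T))) → 8
  ρ[a/f]((S ⋈[g=f] (π[f](T) ∪ π[f](T)))) → 8
  π[g,a](ρ[a/f]((S ⋈[g=f] (π[f](T) ∪ π[f](T))))) → 8

== RESULT ==
g | a
5 | 5
5 | 5
5 | 5
5 | 5
5 | 5
5 | 5
5 | 5
5 | 5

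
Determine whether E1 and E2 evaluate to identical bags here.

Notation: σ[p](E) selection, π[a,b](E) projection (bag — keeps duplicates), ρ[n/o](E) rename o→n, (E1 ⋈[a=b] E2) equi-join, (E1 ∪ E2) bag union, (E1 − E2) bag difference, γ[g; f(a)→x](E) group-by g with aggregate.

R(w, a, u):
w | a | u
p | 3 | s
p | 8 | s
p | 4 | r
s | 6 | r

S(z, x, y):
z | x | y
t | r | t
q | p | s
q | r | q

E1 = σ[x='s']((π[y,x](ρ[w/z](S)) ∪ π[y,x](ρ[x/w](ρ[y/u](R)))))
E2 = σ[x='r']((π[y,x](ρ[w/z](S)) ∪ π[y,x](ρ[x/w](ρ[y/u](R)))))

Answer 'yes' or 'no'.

E1 row counts bottom-up:
  S → 3
  ρ[w/z](S) → 3
  π[y,x](ρ[w/z](S)) → 3
  R → 4
  ρ[y/u](R) → 4
  ρ[x/w](ρ[y/u](R)) → 4
  π[y,x](ρ[x/w](ρ[y/u](R))) → 4
  (π[y,x](ρ[w/z](S)) ∪ π[y,x](ρ[x/w](ρ[y/u](R)))) → 7
  σ[x='s']((π[y,x](ρ[w/z](S)) ∪ π[y,x](ρ[x/w](ρ[y/u](R))))) → 1
E2 row counts bottom-up:
  S → 3
  ρ[w/z](S) → 3
  π[y,x](ρ[w/z](S)) → 3
  R → 4
  ρ[y/u](R) → 4
  ρ[x/w](ρ[y/u](R)) → 4
  π[y,x](ρ[x/w](ρ[y/u](R))) → 4
  (π[y,x](ρ[w/z](S)) ∪ π[y,x](ρ[x/w](ρ[y/u](R)))) → 7
  σ[x='r']((π[y,x](ρ[w/z](S)) ∪ π[y,x](ρ[x/w](ρ[y/u](R))))) → 2

E1 result:
y | x
r | s
E2 result:
y | x
q | r
t | r
Witness: ('q', 'r') appears 0× in E1 but 1× in E2.

no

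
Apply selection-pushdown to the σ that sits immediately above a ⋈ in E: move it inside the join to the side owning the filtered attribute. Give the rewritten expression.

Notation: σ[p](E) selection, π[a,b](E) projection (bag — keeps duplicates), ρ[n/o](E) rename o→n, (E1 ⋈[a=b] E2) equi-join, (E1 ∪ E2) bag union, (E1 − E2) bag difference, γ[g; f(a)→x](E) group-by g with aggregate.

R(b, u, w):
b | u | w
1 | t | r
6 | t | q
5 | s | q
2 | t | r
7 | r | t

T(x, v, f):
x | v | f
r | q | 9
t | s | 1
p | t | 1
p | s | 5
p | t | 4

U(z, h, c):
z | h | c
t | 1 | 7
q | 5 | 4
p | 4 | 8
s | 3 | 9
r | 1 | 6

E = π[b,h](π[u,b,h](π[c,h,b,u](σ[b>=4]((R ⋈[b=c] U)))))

σ filters on b, owned by the left side.
E' = π[b,h](π[u,b,h](π[c,h,b,u]((σ[b>=4](R) ⋈[b=c] U))))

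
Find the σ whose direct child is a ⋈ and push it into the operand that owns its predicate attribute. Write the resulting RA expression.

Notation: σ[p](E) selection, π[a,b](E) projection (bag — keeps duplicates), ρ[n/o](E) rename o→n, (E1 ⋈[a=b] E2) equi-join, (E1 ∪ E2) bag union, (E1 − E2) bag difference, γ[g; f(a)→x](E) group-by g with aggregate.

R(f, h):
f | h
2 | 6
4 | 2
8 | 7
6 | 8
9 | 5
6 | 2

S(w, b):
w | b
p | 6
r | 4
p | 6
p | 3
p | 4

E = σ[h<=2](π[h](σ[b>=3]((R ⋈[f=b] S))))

σ filters on b, owned by the right side.
E' = σ[h<=2](π[h]((R ⋈[f=b] σ[b>=3](S))))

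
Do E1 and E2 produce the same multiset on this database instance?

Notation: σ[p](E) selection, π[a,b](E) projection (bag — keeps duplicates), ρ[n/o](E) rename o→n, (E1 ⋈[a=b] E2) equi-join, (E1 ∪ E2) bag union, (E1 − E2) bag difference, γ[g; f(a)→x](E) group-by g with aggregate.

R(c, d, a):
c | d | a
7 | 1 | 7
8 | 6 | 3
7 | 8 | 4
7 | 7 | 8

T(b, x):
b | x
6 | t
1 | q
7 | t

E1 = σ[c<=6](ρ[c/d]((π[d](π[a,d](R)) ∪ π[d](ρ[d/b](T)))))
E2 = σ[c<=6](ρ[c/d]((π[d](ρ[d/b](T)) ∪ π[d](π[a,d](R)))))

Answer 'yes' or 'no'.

E1 per-node cardinality:
  R → 4
  π[a,d](R) → 4
  π[d](π[a,d](R)) → 4
  T → 3
  ρ[d/b](T) → 3
  π[d](ρ[d/b](T)) → 3
  (π[d](π[a,d](R)) ∪ π[d](ρ[d/b](T))) → 7
  ρ[c/d]((π[d](π[a,d](R)) ∪ π[d](ρ[d/b](T)))) → 7
  σ[c<=6](ρ[c/d]((π[d](π[a,d](R)) ∪ π[d](ρ[d/b](T))))) → 4
E2 per-node cardinality:
  T → 3
  ρ[d/b](T) → 3
  π[d](ρ[d/b](T)) → 3
  R → 4
  π[a,d](R) → 4
  π[d](π[a,d](R)) → 4
  (π[d](ρ[d/b](T)) ∪ π[d](π[a,d](R))) → 7
  ρ[c/d]((π[d](ρ[d/b](T)) ∪ π[d](π[a,d](R)))) → 7
  σ[c<=6](ρ[c/d]((π[d](ρ[d/b](T)) ∪ π[d](π[a,d](R))))) → 4

E1 and E2 produce the same multiset:
c
1
1
6
6

yes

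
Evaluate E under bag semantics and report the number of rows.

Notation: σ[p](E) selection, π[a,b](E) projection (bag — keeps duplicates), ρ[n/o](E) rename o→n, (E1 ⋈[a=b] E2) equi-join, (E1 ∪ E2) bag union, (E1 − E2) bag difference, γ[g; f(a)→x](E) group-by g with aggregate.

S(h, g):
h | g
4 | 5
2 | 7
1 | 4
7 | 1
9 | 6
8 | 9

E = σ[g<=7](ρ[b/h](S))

Stepwise |·|:
  S → 6
  ρ[b/h](S) → 6
  σ[g<=7](ρ[b/h](S)) → 5

|E| = 5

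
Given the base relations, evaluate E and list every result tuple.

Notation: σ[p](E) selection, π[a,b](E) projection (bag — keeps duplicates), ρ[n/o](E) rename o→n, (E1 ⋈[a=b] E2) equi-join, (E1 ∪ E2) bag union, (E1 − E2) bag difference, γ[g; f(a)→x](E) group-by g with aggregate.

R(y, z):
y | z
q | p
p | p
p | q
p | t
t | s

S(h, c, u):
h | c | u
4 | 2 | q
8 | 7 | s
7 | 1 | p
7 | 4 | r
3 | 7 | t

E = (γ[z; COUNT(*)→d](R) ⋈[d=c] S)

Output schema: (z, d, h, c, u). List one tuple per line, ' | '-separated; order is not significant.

Subexpression sizes:
  R → 5
  γ[z; COUNT(*)→d](R) → 4
  S → 5
  (γ[z; COUNT(*)→d](R) ⋈[d=c] S) → 4

== RESULT ==
z | d | h | c | u
p | 2 | 4 | 2 | q
q | 1 | 7 | 1 | p
s | 1 | 7 | 1 | p
t | 1 | 7 | 1 | p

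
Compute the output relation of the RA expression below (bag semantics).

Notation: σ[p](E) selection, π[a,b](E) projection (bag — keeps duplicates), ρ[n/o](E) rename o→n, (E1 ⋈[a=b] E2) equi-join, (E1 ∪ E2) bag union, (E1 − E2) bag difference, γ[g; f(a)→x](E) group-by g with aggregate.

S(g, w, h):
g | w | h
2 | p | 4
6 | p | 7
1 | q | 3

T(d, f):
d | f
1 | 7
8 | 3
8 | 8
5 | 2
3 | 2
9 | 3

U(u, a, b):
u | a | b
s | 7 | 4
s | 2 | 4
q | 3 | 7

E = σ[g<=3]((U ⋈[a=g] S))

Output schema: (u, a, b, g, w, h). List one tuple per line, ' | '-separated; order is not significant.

Stepwise |·|:
  U → 3
  S → 3
  (U ⋈[a=g] S) → 1
  σ[g<=3]((U ⋈[a=g] S)) → 1

== RESULT ==
u | a | b | g | w | h
s | 2 | 4 | 2 | p | 4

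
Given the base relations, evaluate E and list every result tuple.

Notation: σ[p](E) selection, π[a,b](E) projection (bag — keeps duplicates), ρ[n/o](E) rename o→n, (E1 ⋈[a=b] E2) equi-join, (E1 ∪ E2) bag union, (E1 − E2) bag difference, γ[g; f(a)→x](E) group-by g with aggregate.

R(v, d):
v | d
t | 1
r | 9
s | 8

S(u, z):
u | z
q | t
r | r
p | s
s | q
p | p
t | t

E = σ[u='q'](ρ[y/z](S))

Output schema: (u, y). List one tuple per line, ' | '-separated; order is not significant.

Stepwise |·|:
  S → 6
  ρ[y/z](S) → 6
  σ[u='q'](ρ[y/z](S)) → 1

== RESULT ==
u | y
q | t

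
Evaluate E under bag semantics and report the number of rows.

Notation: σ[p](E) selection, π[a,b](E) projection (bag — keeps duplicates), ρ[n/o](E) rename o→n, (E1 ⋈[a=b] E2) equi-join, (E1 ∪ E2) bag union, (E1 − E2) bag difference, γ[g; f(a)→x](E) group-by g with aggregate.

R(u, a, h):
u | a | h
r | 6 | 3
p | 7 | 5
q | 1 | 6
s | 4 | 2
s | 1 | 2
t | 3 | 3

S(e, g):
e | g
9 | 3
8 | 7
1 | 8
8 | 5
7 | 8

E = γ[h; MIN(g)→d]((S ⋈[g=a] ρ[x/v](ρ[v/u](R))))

Subexpression sizes:
  S → 5
  R → 6
  ρ[v/u](R) → 6
  ρ[x/v](ρ[v/u](R)) → 6
  (S ⋈[g=a] ρ[x/v](ρ[v/u](R))) → 2
  γ[h; MIN(g)→d]((S ⋈[g=a] ρ[x/v](ρ[v/u](R)))) → 2

|E| = 2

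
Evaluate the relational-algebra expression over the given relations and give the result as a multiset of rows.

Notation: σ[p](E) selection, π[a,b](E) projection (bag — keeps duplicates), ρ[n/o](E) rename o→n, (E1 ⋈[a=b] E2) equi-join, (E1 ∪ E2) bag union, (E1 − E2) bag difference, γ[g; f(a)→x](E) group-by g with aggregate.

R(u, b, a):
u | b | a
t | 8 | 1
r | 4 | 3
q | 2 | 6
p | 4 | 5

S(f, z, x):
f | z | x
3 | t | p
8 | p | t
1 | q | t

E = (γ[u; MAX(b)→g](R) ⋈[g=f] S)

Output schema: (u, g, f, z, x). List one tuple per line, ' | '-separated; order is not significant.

Row counts bottom-up:
  R → 4
  γ[u; MAX(b)→g](R) → 4
  S → 3
  (γ[u; MAX(b)→g](R) ⋈[g=f] S) → 1

== RESULT ==
u | g | f | z | x
t | 8 | 8 | p | t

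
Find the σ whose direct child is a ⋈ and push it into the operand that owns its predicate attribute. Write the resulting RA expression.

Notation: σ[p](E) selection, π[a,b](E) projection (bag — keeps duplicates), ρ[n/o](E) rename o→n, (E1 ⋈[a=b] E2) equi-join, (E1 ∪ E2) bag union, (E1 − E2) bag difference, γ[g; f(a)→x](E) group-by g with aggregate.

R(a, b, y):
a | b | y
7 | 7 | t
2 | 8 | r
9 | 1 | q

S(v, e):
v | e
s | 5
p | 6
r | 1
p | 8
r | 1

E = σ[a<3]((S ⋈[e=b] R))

σ filters on a, owned by the right side.
E' = (S ⋈[e=b] σ[a<3](R))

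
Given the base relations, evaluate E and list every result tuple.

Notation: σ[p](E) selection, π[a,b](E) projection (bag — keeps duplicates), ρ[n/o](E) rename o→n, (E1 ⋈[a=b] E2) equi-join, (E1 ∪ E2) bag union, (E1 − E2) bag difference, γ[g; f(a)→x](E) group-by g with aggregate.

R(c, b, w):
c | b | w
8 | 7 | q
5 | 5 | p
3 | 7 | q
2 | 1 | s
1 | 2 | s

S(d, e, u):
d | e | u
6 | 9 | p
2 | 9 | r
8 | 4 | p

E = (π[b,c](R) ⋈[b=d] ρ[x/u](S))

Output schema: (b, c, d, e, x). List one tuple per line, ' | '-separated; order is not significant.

Stepwise |·|:
  R → 5
  π[b,c](R) → 5
  S → 3
  ρ[x/u](S) → 3
  (π[b,c](R) ⋈[b=d] ρ[x/u](S)) → 1

== RESULT ==
b | c | d | e | x
2 | 1 | 2 | 9 | r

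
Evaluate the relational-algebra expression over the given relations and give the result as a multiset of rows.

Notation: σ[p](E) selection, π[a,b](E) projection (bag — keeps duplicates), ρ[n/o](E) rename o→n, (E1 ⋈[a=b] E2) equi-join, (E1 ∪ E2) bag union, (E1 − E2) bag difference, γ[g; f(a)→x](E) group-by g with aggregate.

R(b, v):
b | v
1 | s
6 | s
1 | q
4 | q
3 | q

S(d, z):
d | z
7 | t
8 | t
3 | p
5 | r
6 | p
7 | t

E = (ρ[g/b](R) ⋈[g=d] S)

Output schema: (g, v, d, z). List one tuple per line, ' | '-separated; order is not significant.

Row counts bottom-up:
  R → 5
  ρ[g/b](R) → 5
  S → 6
  (ρ[g/b](R) ⋈[g=d] S) → 2

== RESULT ==
g | v | d | z
3 | q | 3 | p
6 | s | 6 | p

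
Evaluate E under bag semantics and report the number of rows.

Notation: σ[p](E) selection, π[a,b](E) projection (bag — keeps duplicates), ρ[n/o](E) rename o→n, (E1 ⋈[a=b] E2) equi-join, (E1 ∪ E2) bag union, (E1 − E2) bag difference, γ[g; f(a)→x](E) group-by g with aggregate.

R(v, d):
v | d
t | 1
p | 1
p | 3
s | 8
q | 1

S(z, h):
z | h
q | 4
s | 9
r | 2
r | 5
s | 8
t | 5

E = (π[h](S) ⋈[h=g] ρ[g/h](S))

Stepwise |·|:
  S → 6
  π[h](S) → 6
  S → 6
  ρ[g/h](S) → 6
  (π[h](S) ⋈[h=g] ρ[g/h](S)) → 8

|E| = 8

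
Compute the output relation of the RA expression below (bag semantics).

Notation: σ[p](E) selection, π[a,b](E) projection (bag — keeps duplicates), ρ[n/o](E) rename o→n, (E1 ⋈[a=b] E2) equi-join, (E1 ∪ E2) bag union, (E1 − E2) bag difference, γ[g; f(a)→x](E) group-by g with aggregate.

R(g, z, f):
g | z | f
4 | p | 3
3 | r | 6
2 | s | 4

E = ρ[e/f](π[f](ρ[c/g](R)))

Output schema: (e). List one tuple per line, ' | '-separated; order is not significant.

Stepwise |·|:
  R → 3
  ρ[c/g](R) → 3
  π[f](ρ[c/g](R)) → 3
  ρ[e/f](π[f](ρ[c/g](R))) → 3

== RESULT ==
e
3
4
6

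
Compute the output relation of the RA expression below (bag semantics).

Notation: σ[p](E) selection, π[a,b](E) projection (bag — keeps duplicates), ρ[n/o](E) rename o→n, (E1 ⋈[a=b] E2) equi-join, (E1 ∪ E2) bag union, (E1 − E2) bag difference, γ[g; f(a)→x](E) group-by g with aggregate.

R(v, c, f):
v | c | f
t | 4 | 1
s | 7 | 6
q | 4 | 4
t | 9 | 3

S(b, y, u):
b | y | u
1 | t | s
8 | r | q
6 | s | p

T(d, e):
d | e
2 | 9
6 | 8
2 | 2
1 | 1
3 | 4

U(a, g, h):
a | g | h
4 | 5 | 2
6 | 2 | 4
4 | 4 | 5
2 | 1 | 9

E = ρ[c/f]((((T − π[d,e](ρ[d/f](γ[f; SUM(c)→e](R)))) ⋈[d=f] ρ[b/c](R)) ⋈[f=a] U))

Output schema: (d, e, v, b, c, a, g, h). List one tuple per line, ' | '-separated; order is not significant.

Subexpression sizes:
  T → 5
  R → 4
  γ[f; SUM(c)→e](R) → 4
  ρ[d/f](γ[f; SUM(c)→e](R)) → 4
  π[d,e](ρ[d/f](γ[f; SUM(c)→e](R))) → 4
  (T − π[d,e](ρ[d/f](γ[f; SUM(c)→e](R)))) → 5
  R → 4
  ρ[b/c](R) → 4
  ((T − π[d,e](ρ[d/f](γ[f; SUM(c)→e](R)))) ⋈[d=f] ρ[b/c](R)) → 3
  U → 4
  (((T − π[d,e](ρ[d/f](γ[f; SUM(c)→e](R)))) ⋈[d=f] ρ[b/c](R)) ⋈[f=a] U) → 1
  ρ[c/f]((((T − π[d,e](ρ[d/f](γ[f; SUM(c)→e](R)))) ⋈[d=f] ρ[b/c](R)) ⋈[f=a] U)) → 1

== RESULT ==
d | e | v | b | c | a | g | h
6 | 8 | s | 7 | 6 | 6 | 2 | 4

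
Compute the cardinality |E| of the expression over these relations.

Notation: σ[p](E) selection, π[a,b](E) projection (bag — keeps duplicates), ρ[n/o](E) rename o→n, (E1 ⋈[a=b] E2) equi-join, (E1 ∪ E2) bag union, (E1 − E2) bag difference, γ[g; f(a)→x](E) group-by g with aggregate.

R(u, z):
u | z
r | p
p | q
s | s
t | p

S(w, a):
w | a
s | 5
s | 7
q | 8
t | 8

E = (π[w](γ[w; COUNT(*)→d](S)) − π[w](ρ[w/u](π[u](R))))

Per-node cardinality:
  S → 4
  γ[w; COUNT(*)→d](S) → 3
  π[w](γ[w; COUNT(*)→d](S)) → 3
  R → 4
  π[u](R) → 4
  ρ[w/u](π[u](R)) → 4
  π[w](ρ[w/u](π[u](R))) → 4
  (π[w](γ[w; COUNT(*)→d](S)) − π[w](ρ[w/u](π[u](R)))) → 1

|E| = 1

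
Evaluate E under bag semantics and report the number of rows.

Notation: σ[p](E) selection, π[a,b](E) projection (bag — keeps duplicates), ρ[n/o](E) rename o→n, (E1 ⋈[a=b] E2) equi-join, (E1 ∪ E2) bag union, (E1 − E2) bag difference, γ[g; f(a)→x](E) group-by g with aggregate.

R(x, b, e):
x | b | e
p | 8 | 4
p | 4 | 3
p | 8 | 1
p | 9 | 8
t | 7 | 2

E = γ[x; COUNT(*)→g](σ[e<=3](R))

Per-node cardinality:
  R → 5
  σ[e<=3](R) → 3
  γ[x; COUNT(*)→g](σ[e<=3](R)) → 2

|E| = 2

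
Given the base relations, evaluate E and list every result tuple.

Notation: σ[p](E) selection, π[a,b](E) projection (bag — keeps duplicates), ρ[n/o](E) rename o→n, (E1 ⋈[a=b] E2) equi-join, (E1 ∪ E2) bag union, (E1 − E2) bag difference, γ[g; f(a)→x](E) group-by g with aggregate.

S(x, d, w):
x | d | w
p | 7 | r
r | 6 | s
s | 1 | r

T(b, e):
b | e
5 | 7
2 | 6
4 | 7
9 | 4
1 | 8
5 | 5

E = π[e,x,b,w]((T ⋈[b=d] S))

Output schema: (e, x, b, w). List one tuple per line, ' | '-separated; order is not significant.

Subexpression sizes:
  T → 6
  S → 3
  (T ⋈[b=d] S) → 1
  π[e,x,b,w]((T ⋈[b=d] S)) → 1

== RESULT ==
e | x | b | w
8 | s | 1 | r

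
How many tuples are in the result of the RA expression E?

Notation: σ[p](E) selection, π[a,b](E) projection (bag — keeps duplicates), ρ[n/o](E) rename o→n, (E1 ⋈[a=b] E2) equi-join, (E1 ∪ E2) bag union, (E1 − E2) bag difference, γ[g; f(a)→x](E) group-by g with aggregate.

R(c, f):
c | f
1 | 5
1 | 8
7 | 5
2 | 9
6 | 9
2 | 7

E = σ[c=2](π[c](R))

Stepwise |·|:
  R → 6
  π[c](R) → 6
  σ[c=2](π[c](R)) → 2

|E| = 2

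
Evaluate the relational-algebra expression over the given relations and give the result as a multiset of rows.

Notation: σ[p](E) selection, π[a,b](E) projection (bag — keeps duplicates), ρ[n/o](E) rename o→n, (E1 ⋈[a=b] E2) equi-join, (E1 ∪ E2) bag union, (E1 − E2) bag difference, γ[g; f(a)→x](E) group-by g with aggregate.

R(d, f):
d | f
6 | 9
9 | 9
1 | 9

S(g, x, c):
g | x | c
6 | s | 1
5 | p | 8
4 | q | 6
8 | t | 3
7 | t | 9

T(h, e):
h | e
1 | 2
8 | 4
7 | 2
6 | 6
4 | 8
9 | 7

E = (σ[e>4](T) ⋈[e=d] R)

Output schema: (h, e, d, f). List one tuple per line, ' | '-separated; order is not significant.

Per-node cardinality:
  T → 6
  σ[e>4](T) → 3
  R → 3
  (σ[e>4](T) ⋈[e=d] R) → 1

== RESULT ==
h | e | d | f
6 | 6 | 6 | 9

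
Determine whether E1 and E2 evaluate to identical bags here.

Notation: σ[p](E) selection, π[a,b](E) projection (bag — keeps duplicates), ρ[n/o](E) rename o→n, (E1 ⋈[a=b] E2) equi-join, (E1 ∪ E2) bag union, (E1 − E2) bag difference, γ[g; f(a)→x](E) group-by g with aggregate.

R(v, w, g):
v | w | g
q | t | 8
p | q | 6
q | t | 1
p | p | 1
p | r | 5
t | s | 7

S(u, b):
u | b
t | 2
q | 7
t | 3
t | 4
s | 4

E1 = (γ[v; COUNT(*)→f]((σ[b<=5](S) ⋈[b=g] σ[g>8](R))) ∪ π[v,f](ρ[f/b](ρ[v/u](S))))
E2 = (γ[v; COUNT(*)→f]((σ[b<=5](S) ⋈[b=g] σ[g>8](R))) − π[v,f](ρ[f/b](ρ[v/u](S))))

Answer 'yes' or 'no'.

E1 row counts bottom-up:
  S → 5
  σ[b<=5](S) → 4
  R → 6
  σ[g>8](R) → 0
  (σ[b<=5](S) ⋈[b=g] σ[g>8](R)) → 0
  γ[v; COUNT(*)→f]((σ[b<=5](S) ⋈[b=g] σ[g>8](R))) → 0
  S → 5
  ρ[v/u](S) → 5
  ρ[f/b](ρ[v/u](S)) → 5
  π[v,f](ρ[f/b](ρ[v/u](S))) → 5
  (γ[v; COUNT(*)→f]((σ[b<=5](S) ⋈[b=g] σ[g>8](R))) ∪ π[v,f](ρ[f/b](ρ[v/u](S)))) → 5
E2 row counts bottom-up:
  S → 5
  σ[b<=5](S) → 4
  R → 6
  σ[g>8](R) → 0
  (σ[b<=5](S) ⋈[b=g] σ[g>8](R)) → 0
  γ[v; COUNT(*)→f]((σ[b<=5](S) ⋈[b=g] σ[g>8](R))) → 0
  S → 5
  ρ[v/u](S) → 5
  ρ[f/b](ρ[v/u](S)) → 5
  π[v,f](ρ[f/b](ρ[v/u](S))) → 5
  (γ[v; COUNT(*)→f]((σ[b<=5](S) ⋈[b=g] σ[g>8](R))) − π[v,f](ρ[f/b](ρ[v/u](S)))) → 0

E1 result:
v | f
q | 7
s | 4
t | 2
t | 3
t | 4
E2 result:
v | f
(0 rows)
Witness: ('s', 4) appears 1× in E1 but 0× in E2.

no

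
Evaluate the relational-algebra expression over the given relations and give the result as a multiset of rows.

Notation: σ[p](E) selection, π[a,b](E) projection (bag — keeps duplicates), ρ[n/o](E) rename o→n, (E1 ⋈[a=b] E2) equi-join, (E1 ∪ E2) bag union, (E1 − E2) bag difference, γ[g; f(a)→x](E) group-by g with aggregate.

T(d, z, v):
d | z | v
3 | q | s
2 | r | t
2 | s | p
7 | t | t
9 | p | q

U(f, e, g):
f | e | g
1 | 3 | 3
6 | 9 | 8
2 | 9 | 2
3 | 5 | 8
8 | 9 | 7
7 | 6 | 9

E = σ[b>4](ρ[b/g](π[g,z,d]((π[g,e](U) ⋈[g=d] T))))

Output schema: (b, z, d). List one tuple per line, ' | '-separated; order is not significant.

Per-node cardinality:
  U → 6
  π[g,e](U) → 6
  T → 5
  (π[g,e](U) ⋈[g=d] T) → 5
  π[g,z,d]((π[g,e](U) ⋈[g=d] T)) → 5
  ρ[b/g](π[g,z,d]((π[g,e](U) ⋈[g=d] T))) → 5
  σ[b>4](ρ[b/g](π[g,z,d]((π[g,e](U) ⋈[g=d] T)))) → 2

== RESULT ==
b | z | d
7 | t | 7
9 | p | 9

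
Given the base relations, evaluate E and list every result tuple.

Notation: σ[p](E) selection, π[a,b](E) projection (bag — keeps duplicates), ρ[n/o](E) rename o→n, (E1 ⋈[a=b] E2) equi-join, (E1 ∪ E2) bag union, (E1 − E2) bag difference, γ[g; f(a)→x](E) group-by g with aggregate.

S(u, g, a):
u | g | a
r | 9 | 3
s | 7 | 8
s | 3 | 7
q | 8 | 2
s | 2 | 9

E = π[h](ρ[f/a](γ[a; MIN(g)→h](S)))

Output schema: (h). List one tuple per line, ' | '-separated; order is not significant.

Stepwise |·|:
  S → 5
  γ[a; MIN(g)→h](S) → 5
  ρ[f/a](γ[a; MIN(g)→h](S)) → 5
  π[h](ρ[f/a](γ[a; MIN(g)→h](S))) → 5

== RESULT ==
h
2
3
7
8
9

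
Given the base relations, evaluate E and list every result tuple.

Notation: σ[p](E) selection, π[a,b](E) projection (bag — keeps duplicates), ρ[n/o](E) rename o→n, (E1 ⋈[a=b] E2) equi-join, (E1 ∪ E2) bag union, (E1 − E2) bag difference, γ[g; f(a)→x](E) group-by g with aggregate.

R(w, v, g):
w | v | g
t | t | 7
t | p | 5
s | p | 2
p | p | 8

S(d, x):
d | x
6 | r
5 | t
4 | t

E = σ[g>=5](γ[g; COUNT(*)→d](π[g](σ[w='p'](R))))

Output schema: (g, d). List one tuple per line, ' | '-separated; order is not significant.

Stepwise |·|:
  R → 4
  σ[w='p'](R) → 1
  π[g](σ[w='p'](R)) → 1
  γ[g; COUNT(*)→d](π[g](σ[w='p'](R))) → 1
  σ[g>=5](γ[g; COUNT(*)→d](π[g](σ[w='p'](R)))) → 1

== RESULT ==
g | d
8 | 1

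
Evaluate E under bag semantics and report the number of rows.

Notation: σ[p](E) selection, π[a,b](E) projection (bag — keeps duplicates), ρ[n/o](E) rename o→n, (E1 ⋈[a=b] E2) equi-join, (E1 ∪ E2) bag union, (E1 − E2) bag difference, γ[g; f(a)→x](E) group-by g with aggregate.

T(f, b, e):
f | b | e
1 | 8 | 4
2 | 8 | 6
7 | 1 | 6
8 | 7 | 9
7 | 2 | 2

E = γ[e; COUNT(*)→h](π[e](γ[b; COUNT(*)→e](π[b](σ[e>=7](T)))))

Stepwise |·|:
  T → 5
  σ[e>=7](T) → 1
  π[b](σ[e>=7](T)) → 1
  γ[b; COUNT(*)→e](π[b](σ[e>=7](T))) → 1
  π[e](γ[b; COUNT(*)→e](π[b](σ[e>=7](T)))) → 1
  γ[e; COUNT(*)→h](π[e](γ[b; COUNT(*)→e](π[b](σ[e>=7](T))))) → 1

|E| = 1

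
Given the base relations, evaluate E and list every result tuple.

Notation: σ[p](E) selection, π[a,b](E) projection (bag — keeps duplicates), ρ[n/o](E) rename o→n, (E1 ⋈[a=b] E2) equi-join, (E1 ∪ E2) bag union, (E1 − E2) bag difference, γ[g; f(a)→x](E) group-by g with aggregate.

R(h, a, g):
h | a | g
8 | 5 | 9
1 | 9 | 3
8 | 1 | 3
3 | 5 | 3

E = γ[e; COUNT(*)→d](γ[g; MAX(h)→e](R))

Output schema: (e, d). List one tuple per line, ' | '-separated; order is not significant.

Subexpression sizes:
  R → 4
  γ[g; MAX(h)→e](R) → 2
  γ[e; COUNT(*)→d](γ[g; MAX(h)→e](R)) → 1

== RESULT ==
e | d
8 | 2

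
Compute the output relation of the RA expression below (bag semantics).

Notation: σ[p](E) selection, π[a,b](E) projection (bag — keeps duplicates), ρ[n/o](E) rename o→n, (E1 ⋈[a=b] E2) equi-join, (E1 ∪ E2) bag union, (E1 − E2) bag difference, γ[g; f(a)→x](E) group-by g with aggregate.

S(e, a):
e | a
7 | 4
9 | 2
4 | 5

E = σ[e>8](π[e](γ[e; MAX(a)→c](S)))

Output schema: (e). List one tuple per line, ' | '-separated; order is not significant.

Subexpression sizes:
  S → 3
  γ[e; MAX(a)→c](S) → 3
  π[e](γ[e; MAX(a)→c](S)) → 3
  σ[e>8](π[e](γ[e; MAX(a)→c](S))) → 1

== RESULT ==
e
9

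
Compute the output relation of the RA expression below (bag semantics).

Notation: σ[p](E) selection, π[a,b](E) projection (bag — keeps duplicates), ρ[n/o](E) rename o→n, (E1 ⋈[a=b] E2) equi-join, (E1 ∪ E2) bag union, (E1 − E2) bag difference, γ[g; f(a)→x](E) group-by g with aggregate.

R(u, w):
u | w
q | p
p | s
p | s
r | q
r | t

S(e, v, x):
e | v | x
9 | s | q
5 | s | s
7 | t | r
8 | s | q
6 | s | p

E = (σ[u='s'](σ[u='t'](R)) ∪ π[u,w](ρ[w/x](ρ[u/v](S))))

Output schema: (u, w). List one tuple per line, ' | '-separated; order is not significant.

Row counts bottom-up:
  R → 5
  σ[u='t'](R) → 0
  σ[u='s'](σ[u='t'](R)) → 0
  S → 5
  ρ[u/v](S) → 5
  ρ[w/x](ρ[u/v](S)) → 5
  π[u,w](ρ[w/x](ρ[u/v](S))) → 5
  (σ[u='s'](σ[u='t'](R)) ∪ π[u,w](ρ[w/x](ρ[u/v](S)))) → 5

== RESULT ==
u | w
s | p
s | q
s | q
s | s
t | r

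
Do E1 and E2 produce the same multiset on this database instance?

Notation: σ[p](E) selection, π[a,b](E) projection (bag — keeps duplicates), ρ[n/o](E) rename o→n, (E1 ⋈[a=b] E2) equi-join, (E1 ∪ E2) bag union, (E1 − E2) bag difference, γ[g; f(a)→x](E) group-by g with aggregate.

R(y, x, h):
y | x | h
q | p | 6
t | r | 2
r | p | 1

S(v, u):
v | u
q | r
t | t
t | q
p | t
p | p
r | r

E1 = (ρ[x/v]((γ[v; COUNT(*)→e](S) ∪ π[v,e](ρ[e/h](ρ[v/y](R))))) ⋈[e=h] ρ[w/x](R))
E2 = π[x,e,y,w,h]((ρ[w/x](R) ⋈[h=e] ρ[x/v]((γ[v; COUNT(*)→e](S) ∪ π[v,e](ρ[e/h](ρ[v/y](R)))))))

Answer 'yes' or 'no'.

E1 row counts bottom-up:
  S → 6
  γ[v; COUNT(*)→e](S) → 4
  R → 3
  ρ[v/y](R) → 3
  ρ[e/h](ρ[v/y](R)) → 3
  π[v,e](ρ[e/h](ρ[v/y](R))) → 3
  (γ[v; COUNT(*)→e](S) ∪ π[v,e](ρ[e/h](ρ[v/y](R)))) → 7
  ρ[x/v]((γ[v; COUNT(*)→e](S) ∪ π[v,e](ρ[e/h](ρ[v/y](R))))) → 7
  R → 3
  ρ[w/x](R) → 3
  (ρ[x/v]((γ[v; COUNT(*)→e](S) ∪ π[v,e](ρ[e/h](ρ[v/y](R))))) ⋈[e=h] ρ[w/x](R)) → 7
E2 row counts bottom-up:
  R → 3
  ρ[w/x](R) → 3
  S → 6
  γ[v; COUNT(*)→e](S) → 4
  R → 3
  ρ[v/y](R) → 3
  ρ[e/h](ρ[v/y](R)) → 3
  π[v,e](ρ[e/h](ρ[v/y](R))) → 3
  (γ[v; COUNT(*)→e](S) ∪ π[v,e](ρ[e/h](ρ[v/y](R)))) → 7
  ρ[x/v]((γ[v; COUNT(*)→e](S) ∪ π[v,e](ρ[e/h](ρ[v/y](R))))) → 7
  (ρ[w/x](R) ⋈[h=e] ρ[x/v]((γ[v; COUNT(*)→e](S) ∪ π[v,e](ρ[e/h](ρ[v/y](R)))))) → 7
  π[x,e,y,w,h]((ρ[w/x](R) ⋈[h=e] ρ[x/v]((γ[v; COUNT(*)→e](S) ∪ π[v,e](ρ[e/h](ρ[v/y](R))))))) → 7

E1 and E2 produce the same multiset:
x | e | y | w | h
p | 2 | t | r | 2
q | 1 | r | p | 1
q | 6 | q | p | 6
r | 1 | r | p | 1
r | 1 | r | p | 1
t | 2 | t | r | 2
t | 2 | t | r | 2

yes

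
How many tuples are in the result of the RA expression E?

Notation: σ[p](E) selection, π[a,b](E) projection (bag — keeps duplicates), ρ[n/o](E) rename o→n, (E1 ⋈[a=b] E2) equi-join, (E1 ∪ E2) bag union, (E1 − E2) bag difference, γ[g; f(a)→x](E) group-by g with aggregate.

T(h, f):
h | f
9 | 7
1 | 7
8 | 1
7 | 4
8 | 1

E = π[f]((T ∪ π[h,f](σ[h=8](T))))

Per-node cardinality:
  T → 5
  T → 5
  σ[h=8](T) → 2
  π[h,f](σ[h=8](T)) → 2
  (T ∪ π[h,f](σ[h=8](T))) → 7
  π[f]((T ∪ π[h,f](σ[h=8](T)))) → 7

|E| = 7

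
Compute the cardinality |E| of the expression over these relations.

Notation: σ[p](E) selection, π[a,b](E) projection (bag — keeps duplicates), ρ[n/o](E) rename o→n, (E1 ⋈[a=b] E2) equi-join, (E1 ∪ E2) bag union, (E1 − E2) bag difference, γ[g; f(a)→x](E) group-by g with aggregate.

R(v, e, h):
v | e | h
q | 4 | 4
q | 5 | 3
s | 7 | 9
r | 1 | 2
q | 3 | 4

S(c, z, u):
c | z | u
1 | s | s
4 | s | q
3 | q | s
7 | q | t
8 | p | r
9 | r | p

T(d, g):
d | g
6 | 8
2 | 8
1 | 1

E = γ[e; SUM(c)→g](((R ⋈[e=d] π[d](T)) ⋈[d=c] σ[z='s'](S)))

Row counts bottom-up:
  R → 5
  T → 3
  π[d](T) → 3
  (R ⋈[e=d] π[d](T)) → 1
  S → 6
  σ[z='s'](S) → 2
  ((R ⋈[e=d] π[d](T)) ⋈[d=c] σ[z='s'](S)) → 1
  γ[e; SUM(c)→g](((R ⋈[e=d] π[d](T)) ⋈[d=c] σ[z='s'](S))) → 1

|E| = 1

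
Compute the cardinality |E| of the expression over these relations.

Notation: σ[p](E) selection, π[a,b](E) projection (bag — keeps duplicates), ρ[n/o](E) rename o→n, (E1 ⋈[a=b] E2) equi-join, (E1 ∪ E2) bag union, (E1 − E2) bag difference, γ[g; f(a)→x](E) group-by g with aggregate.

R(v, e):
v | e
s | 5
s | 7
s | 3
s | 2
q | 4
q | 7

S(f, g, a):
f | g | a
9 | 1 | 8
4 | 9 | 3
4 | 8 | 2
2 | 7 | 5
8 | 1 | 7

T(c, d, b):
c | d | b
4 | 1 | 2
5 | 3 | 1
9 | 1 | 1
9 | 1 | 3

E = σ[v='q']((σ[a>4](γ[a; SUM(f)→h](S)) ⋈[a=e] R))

Subexpression sizes:
  S → 5
  γ[a; SUM(f)→h](S) → 5
  σ[a>4](γ[a; SUM(f)→h](S)) → 3
  R → 6
  (σ[a>4](γ[a; SUM(f)→h](S)) ⋈[a=e] R) → 3
  σ[v='q']((σ[a>4](γ[a; SUM(f)→h](S)) ⋈[a=e] R)) → 1

|E| = 1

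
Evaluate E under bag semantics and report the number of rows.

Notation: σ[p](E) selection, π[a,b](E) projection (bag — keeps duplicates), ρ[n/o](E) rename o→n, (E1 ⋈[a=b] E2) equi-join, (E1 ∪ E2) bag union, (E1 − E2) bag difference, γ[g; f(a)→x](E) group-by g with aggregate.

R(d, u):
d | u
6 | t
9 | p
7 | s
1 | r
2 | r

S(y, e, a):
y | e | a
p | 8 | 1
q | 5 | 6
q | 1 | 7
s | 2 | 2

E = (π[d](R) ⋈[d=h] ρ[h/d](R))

Row counts bottom-up:
  R → 5
  π[d](R) → 5
  R → 5
  ρ[h/d](R) → 5
  (π[d](R) ⋈[d=h] ρ[h/d](R)) → 5

|E| = 5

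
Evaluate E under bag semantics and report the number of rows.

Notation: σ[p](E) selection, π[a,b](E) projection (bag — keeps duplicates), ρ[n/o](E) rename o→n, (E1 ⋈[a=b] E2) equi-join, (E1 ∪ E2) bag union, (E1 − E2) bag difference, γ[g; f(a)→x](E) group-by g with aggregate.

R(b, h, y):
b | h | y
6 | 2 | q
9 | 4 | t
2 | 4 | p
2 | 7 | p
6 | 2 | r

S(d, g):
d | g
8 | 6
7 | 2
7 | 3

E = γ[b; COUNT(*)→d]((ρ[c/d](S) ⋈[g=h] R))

Subexpression sizes:
  S → 3
  ρ[c/d](S) → 3
  R → 5
  (ρ[c/d](S) ⋈[g=h] R) → 2
  γ[b; COUNT(*)→d]((ρ[c/d](S) ⋈[g=h] R)) → 1

|E| = 1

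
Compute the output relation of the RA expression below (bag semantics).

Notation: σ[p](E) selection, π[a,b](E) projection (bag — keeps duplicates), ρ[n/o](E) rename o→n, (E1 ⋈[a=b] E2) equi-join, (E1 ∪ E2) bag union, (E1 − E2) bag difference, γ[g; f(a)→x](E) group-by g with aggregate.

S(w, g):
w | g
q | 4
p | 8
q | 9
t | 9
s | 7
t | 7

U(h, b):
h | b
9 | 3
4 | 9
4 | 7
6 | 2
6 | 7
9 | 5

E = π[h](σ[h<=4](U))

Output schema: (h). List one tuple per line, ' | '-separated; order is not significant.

Subexpression sizes:
  U → 6
  σ[h<=4](U) → 2
  π[h](σ[h<=4](U)) → 2

== RESULT ==
h
4
4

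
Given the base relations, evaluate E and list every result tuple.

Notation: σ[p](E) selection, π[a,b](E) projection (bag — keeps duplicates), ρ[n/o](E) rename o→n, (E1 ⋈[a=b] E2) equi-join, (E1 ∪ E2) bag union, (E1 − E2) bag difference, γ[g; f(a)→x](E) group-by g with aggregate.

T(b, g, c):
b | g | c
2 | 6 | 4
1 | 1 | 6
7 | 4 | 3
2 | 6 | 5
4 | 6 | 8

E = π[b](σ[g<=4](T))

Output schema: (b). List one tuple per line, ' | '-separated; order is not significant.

Subexpression sizes:
  T → 5
  σ[g<=4](T) → 2
  π[b](σ[g<=4](T)) → 2

== RESULT ==
b
1
7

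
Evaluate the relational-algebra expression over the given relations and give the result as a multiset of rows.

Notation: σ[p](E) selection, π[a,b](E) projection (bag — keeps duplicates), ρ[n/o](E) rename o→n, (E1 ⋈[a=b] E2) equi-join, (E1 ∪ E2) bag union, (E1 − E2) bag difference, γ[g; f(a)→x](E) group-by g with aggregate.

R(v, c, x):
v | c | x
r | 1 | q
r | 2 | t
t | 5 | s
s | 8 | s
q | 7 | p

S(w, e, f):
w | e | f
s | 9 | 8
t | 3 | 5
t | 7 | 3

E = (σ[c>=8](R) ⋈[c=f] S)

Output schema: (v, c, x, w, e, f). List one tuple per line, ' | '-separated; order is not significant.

Row counts bottom-up:
  R → 5
  σ[c>=8](R) → 1
  S → 3
  (σ[c>=8](R) ⋈[c=f] S) → 1

== RESULT ==
v | c | x | w | e | f
s | 8 | s | s | 9 | 8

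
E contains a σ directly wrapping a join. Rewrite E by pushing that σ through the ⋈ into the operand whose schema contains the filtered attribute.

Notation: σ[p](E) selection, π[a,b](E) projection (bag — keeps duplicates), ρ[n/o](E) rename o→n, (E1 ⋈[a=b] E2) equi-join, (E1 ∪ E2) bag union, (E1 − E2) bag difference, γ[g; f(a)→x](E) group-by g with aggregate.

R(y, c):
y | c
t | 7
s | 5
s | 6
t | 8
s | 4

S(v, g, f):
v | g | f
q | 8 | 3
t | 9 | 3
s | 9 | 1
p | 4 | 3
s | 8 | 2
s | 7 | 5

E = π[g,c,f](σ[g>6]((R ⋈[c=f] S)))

σ filters on g, owned by the right side.
E' = π[g,c,f]((R ⋈[c=f] σ[g>6](S)))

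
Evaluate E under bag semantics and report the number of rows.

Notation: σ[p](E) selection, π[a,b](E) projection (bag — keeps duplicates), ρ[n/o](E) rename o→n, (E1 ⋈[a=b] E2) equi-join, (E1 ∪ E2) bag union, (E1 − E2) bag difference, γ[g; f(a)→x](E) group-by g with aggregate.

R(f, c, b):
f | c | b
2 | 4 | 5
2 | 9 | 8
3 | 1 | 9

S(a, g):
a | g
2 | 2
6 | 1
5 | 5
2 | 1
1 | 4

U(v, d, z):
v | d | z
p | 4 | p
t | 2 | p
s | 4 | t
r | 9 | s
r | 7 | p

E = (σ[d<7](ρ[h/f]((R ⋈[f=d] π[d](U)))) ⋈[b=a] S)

Row counts bottom-up:
  R → 3
  U → 5
  π[d](U) → 5
  (R ⋈[f=d] π[d](U)) → 2
  ρ[h/f]((R ⋈[f=d] π[d](U))) → 2
  σ[d<7](ρ[h/f]((R ⋈[f=d] π[d](U)))) → 2
  S → 5
  (σ[d<7](ρ[h/f]((R ⋈[f=d] π[d](U)))) ⋈[b=a] S) → 1

|E| = 1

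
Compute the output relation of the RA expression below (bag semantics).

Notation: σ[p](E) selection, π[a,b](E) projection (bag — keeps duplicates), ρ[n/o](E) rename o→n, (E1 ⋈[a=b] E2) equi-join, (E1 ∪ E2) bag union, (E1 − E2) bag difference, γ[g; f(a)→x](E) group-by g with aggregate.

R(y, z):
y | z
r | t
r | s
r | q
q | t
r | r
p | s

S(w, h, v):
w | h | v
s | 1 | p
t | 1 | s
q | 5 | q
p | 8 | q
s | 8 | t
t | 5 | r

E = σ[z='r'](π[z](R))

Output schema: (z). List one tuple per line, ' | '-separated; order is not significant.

Row counts bottom-up:
  R → 6
  π[z](R) → 6
  σ[z='r'](π[z](R)) → 1

== RESULT ==
z
r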